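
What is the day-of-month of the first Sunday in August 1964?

August 1, 1964 is a Saturday, so the first Sunday is the 2nd.
The first Sunday is 2 + 0 = 2.

2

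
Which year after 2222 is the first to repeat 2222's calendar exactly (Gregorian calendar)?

2233

Two years share a calendar iff Jan 1 falls on the same weekday and both are leap or both are common. 2222: Jan 1 is Tuesday, common year.
2223: Jan 1 Wednesday, common
2224: Jan 1 Thursday, leap
2225: Jan 1 Saturday, common
2226: Jan 1 Sunday, common
2227: Jan 1 Monday, common
2228: Jan 1 Tuesday, leap
2229: Jan 1 Thursday, common
2230: Jan 1 Friday, common
2231: Jan 1 Saturday, common
2232: Jan 1 Sunday, leap
2233: Jan 1 Tuesday, common
2233 matches on both conditions.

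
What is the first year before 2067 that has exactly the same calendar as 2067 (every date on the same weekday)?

Two years share a calendar iff Jan 1 falls on the same weekday and both are leap or both are common. 2067: Jan 1 is Saturday, common year.
2066: Jan 1 Friday, common
2065: Jan 1 Thursday, common
2064: Jan 1 Tuesday, leap
2063: Jan 1 Monday, common
2062: Jan 1 Sunday, common
2061: Jan 1 Saturday, common
2061 matches on both conditions.

2061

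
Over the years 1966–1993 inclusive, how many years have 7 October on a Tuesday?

4

Track 7 October's weekday year by year (advancing +1, or +2 across a Feb 29):
  1966: Fri  1967: Sat (+1)  1968: Mon (+2)  1969: Tue (+1) ✓  1970: Wed (+1)
  1971: Thu (+1)  1972: Sat (+2)  1973: Sun (+1)  1974: Mon (+1)  1975: Tue (+1) ✓
  1976: Thu (+2)  1977: Fri (+1)  1978: Sat (+1)  1979: Sun (+1)  1980: Tue (+2) ✓
  1981: Wed (+1)  1982: Thu (+1)  1983: Fri (+1)  1984: Sun (+2)  1985: Mon (+1)
  1986: Tue (+1) ✓  1987: Wed (+1)  1988: Fri (+2)  1989: Sat (+1)  1990: Sun (+1)
  1991: Mon (+1)  1992: Wed (+2)  1993: Thu (+1)
Tuesday years: 1969, 1975, 1980, 1986 — 4 in total.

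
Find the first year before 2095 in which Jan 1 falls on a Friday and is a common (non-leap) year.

Jan 1 advances by 2 weekdays after a leap year and by 1 after a common year.
2095: Jan 1 is Saturday.
2094: Friday
2094 begins on a Friday and is a common year.

2094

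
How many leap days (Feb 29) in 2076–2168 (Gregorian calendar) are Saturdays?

Leap years in 2076–2168: 23 of them.
Feb 29 weekday advances by 5 (mod 7) from one leap year to the next four years later (or differs when a century non-leap intervenes).
Leap-day weekdays: 2076:Sat✓ 2080:Thu 2084:Tue 2088:Sun 2092:Fri 2096:Wed 2104:Fri 2108:Wed 2112:Mon 2116:Sat✓ 2120:Thu 2124:Tue 2128:Sun 2132:Fri 2136:Wed 2140:Mon 2144:Sat✓ 2148:Thu 2152:Tue 2156:Sun 2160:Fri 2164:Wed 2168:Mon
Saturday: 2076, 2116, 2144 → 3.

3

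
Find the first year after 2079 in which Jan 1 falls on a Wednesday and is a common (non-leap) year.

2081

Jan 1 advances by 2 weekdays after a leap year and by 1 after a common year.
2079: Jan 1 is Sunday.
2080: Monday (leap)
2081: Wednesday
2081 begins on a Wednesday and is a common year.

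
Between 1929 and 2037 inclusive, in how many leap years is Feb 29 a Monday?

4

Leap years in 1929–2037: 27 of them.
Feb 29 weekday advances by 5 (mod 7) from one leap year to the next four years later (or differs when a century non-leap intervenes).
Leap-day weekdays: 1932:Mon✓ 1936:Sat 1940:Thu 1944:Tue 1948:Sun 1952:Fri 1956:Wed 1960:Mon✓ 1964:Sat 1968:Thu 1972:Tue 1976:Sun 1980:Fri 1984:Wed 1988:Mon✓ 1992:Sat 1996:Thu 2000:Tue 2004:Sun 2008:Fri 2012:Wed 2016:Mon✓ 2020:Sat 2024:Thu 2028:Tue 2032:Sun 2036:Fri
Monday: 1932, 1960, 1988, 2016 → 4.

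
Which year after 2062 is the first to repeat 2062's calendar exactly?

Two years share a calendar iff Jan 1 falls on the same weekday and both are leap or both are common. 2062: Jan 1 is Sunday, common year.
2063: Jan 1 Monday, common
2064: Jan 1 Tuesday, leap
2065: Jan 1 Thursday, common
2066: Jan 1 Friday, common
2067: Jan 1 Saturday, common
2068: Jan 1 Sunday, leap
2069: Jan 1 Tuesday, common
2070: Jan 1 Wednesday, common
2071: Jan 1 Thursday, common
2072: Jan 1 Friday, leap
2073: Jan 1 Sunday, common
2073 matches on both conditions.

2073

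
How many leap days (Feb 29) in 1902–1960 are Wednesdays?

2

Leap years in 1902–1960: 15 of them.
Feb 29 weekday advances by 5 (mod 7) from one leap year to the next four years later (or differs when a century non-leap intervenes).
Leap-day weekdays: 1904:Mon 1908:Sat 1912:Thu 1916:Tue 1920:Sun 1924:Fri 1928:Wed✓ 1932:Mon 1936:Sat 1940:Thu 1944:Tue 1948:Sun 1952:Fri 1956:Wed✓ 1960:Mon
Wednesday: 1928, 1956 → 2.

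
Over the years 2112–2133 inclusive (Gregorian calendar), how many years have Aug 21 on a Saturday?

3

Track Aug 21's weekday year by year (advancing +1, or +2 across a Feb 29):
  2112: Sun  2113: Mon (+1)  2114: Tue (+1)  2115: Wed (+1)  2116: Fri (+2)
  2117: Sat (+1) ✓  2118: Sun (+1)  2119: Mon (+1)  2120: Wed (+2)  2121: Thu (+1)
  2122: Fri (+1)  2123: Sat (+1) ✓  2124: Mon (+2)  2125: Tue (+1)  2126: Wed (+1)
  2127: Thu (+1)  2128: Sat (+2) ✓  2129: Sun (+1)  2130: Mon (+1)  2131: Tue (+1)
  2132: Thu (+2)  2133: Fri (+1)
Saturday years: 2117, 2123, 2128 — 3 in total.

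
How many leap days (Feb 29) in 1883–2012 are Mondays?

5

Leap years in 1883–2012: 32 of them.
Feb 29 weekday advances by 5 (mod 7) from one leap year to the next four years later (or differs when a century non-leap intervenes).
Leap-day weekdays: 1884:Fri 1888:Wed 1892:Mon✓ 1896:Sat 1904:Mon✓ 1908:Sat 1912:Thu 1916:Tue 1920:Sun 1924:Fri 1928:Wed 1932:Mon✓ 1936:Sat …(6 more)… 1964:Sat 1968:Thu 1972:Tue 1976:Sun 1980:Fri 1984:Wed 1988:Mon✓ 1992:Sat 1996:Thu 2000:Tue 2004:Sun 2008:Fri 2012:Wed
Monday: 1892, 1904, 1932, 1960, 1988 → 5.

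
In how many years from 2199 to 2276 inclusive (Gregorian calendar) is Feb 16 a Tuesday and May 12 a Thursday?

Check each year's weekday for Feb 16 and May 12:
  2199: Sat/Sun  2200: Sun/Mon  2201: Mon/Tue  2202: Tue/Wed  2203: Wed/Thu  2204: Thu/Sat  2205: Sat/Sun  2206: Sun/Mon  2207: Mon/Tue  2208: Tue/Thu ✓  2209: Thu/Fri  2210: Fri/Sat  2211: Sat/Sun  2212: Sun/Tue  …(50 more)…  2263: Mon/Tue  2264: Tue/Thu ✓  2265: Thu/Fri  2266: Fri/Sat  2267: Sat/Sun  2268: Sun/Tue  2269: Tue/Wed  2270: Wed/Thu  2271: Thu/Fri  2272: Fri/Sun  2273: Sun/Mon  2274: Mon/Tue  2275: Tue/Wed  2276: Wed/Fri
Both conditions hold in: 2208, 2236, 2264 — 3.

3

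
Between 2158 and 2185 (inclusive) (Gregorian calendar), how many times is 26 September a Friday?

Track 26 September's weekday year by year (advancing +1, or +2 across a Feb 29):
  2158: Tue  2159: Wed (+1)  2160: Fri (+2) ✓  2161: Sat (+1)  2162: Sun (+1)
  2163: Mon (+1)  2164: Wed (+2)  2165: Thu (+1)  2166: Fri (+1) ✓  2167: Sat (+1)
  2168: Mon (+2)  2169: Tue (+1)  2170: Wed (+1)  2171: Thu (+1)  2172: Sat (+2)
  2173: Sun (+1)  2174: Mon (+1)  2175: Tue (+1)  2176: Thu (+2)  2177: Fri (+1) ✓
  2178: Sat (+1)  2179: Sun (+1)  2180: Tue (+2)  2181: Wed (+1)  2182: Thu (+1)
  2183: Fri (+1) ✓  2184: Sun (+2)  2185: Mon (+1)
Friday years: 2160, 2166, 2177, 2183 — 4 in total.

4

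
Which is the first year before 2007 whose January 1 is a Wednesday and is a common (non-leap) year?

2003

Jan 1 advances by 2 weekdays after a leap year and by 1 after a common year.
2007: Jan 1 is Monday.
2006: Sunday
2005: Saturday
2004: Thursday (leap)
2003: Wednesday
2003 begins on a Wednesday and is a common year.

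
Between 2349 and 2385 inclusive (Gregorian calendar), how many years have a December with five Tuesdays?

December has 31 days; it has five Tuesdays when Tuesday falls among the first (month-length − 28) days — i.e. when December 1 is one of Tuesday/Monday/Sunday.
December 1 by year: 2349:Thu 2350:Fri 2351:Sat 2352:Mon✓ 2353:Tue✓ 2354:Wed 2355:Thu 2356:Sat 2357:Sun✓ 2358:Mon✓ 2359:Tue✓ 2360:Thu 2361:Fri 2362:Sat 2363:Sun✓ …(7 more)… 2371:Wed 2372:Fri 2373:Sat 2374:Sun✓ 2375:Mon✓ 2376:Wed 2377:Thu 2378:Fri 2379:Sat 2380:Mon✓ 2381:Tue✓ 2382:Wed 2383:Thu 2384:Sat 2385:Sun✓
Years with five Tuesdays: 2352, 2353, 2357, 2358, 2359, 2363, 2364, 2368, 2369, 2370, 2374, 2375, 2380, 2381, 2385 → 15.

15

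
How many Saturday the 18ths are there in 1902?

Check the 18th of each month of 1902: Jan 18: Sat, Feb 18: Tue, Mar 18: Tue, Apr 18: Fri, May 18: Sun, Jun 18: Wed, Jul 18: Fri, Aug 18: Mon, Sep 18: Thu, Oct 18: Sat, Nov 18: Tue, Dec 18: Thu.
Saturday occurs in January, October — 2 months.

2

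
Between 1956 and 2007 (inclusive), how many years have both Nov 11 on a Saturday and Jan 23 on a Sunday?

2

Check each year's weekday for Nov 11 and Jan 23:
  1956: Sun/Mon  1957: Mon/Wed  1958: Tue/Thu  1959: Wed/Fri  1960: Fri/Sat  1961: Sat/Mon  1962: Sun/Tue  1963: Mon/Wed  1964: Wed/Thu  1965: Thu/Sat  1966: Fri/Sun  1967: Sat/Mon  1968: Mon/Tue  1969: Tue/Thu  …(24 more)…  1994: Fri/Sun  1995: Sat/Mon  1996: Mon/Tue  1997: Tue/Thu  1998: Wed/Fri  1999: Thu/Sat  2000: Sat/Sun ✓  2001: Sun/Tue  2002: Mon/Wed  2003: Tue/Thu  2004: Thu/Fri  2005: Fri/Sun  2006: Sat/Mon  2007: Sun/Tue
Both conditions hold in: 1972, 2000 — 2.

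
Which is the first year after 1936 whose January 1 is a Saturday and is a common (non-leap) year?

1938

Jan 1 advances by 2 weekdays after a leap year and by 1 after a common year.
1936: Jan 1 is Wednesday (leap).
1937: Friday
1938: Saturday
1938 begins on a Saturday and is a common year.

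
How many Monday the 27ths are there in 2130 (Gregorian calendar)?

3

Check the 27th of each month of 2130: Jan 27: Fri, Feb 27: Mon, Mar 27: Mon, Apr 27: Thu, May 27: Sat, Jun 27: Tue, Jul 27: Thu, Aug 27: Sun, Sep 27: Wed, Oct 27: Fri, Nov 27: Mon, Dec 27: Wed.
Monday occurs in February, March, November — 3 months.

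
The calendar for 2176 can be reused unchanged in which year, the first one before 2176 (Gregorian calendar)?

Two years share a calendar iff Jan 1 falls on the same weekday and both are leap or both are common. 2176: Jan 1 is Monday, leap year.
2175: Jan 1 Sunday, common
2174: Jan 1 Saturday, common
2173: Jan 1 Friday, common
2172: Jan 1 Wednesday, leap
2171: Jan 1 Tuesday, common
2170: Jan 1 Monday, common
2169: Jan 1 Sunday, common
2168: Jan 1 Friday, leap
2167: Jan 1 Thursday, common
2166: Jan 1 Wednesday, common
2165: Jan 1 Tuesday, common
2164: Jan 1 Sunday, leap
2163: Jan 1 Saturday, common
2162: Jan 1 Friday, common
2161: Jan 1 Thursday, common
2160: Jan 1 Tuesday, leap
2159: Jan 1 Monday, common
2158: Jan 1 Sunday, common
2157: Jan 1 Saturday, common
2156: Jan 1 Thursday, leap
2155: Jan 1 Wednesday, common
2154: Jan 1 Tuesday, common
2153: Jan 1 Monday, common
2152: Jan 1 Saturday, leap
2151: Jan 1 Friday, common
2150: Jan 1 Thursday, common
2149: Jan 1 Wednesday, common
2148: Jan 1 Monday, leap
2148 matches on both conditions.

2148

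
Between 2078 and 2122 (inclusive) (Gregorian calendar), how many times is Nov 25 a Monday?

Track Nov 25's weekday year by year (advancing +1, or +2 across a Feb 29):
  2078: Fri  2079: Sat (+1)  2080: Mon (+2) ✓  2081: Tue (+1)  2082: Wed (+1)
  2083: Thu (+1)  2084: Sat (+2)  2085: Sun (+1)  2086: Mon (+1) ✓  2087: Tue (+1)
  2088: Thu (+2)  2089: Fri (+1)  2090: Sat (+1)  2091: Sun (+1)  … (17 more years) …
  2109: Mon (+1) ✓  2110: Tue (+1)  2111: Wed (+1)  2112: Fri (+2)  2113: Sat (+1)
  2114: Sun (+1)  2115: Mon (+1) ✓  2116: Wed (+2)  2117: Thu (+1)  2118: Fri (+1)
  2119: Sat (+1)  2120: Mon (+2) ✓  2121: Tue (+1)  2122: Wed (+1)
Monday years: 2080, 2086, 2097, 2109, 2115, 2120 — 6 in total.

6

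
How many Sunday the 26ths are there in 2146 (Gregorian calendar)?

1

Check the 26th of each month of 2146: Jan 26: Wed, Feb 26: Sat, Mar 26: Sat, Apr 26: Tue, May 26: Thu, Jun 26: Sun, Jul 26: Tue, Aug 26: Fri, Sep 26: Mon, Oct 26: Wed, Nov 26: Sat, Dec 26: Mon.
Sunday occurs in June — 1 month.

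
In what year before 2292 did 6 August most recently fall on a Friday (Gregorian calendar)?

From one year to the next, a fixed date's weekday advances by 1, or by 2 when a Feb 29 lies between the two dates.
2292: August 6 is Saturday.
2291: Thursday (−2)
2290: Wednesday (−1)
2289: Tuesday (−1)
2288: Monday (−1)
2287: Saturday (−2)
2286: Friday (−1)
6 August falls on a Friday in 2286.

2286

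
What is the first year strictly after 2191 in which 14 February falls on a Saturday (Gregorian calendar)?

2195

From one year to the next, a fixed date's weekday advances by 1, or by 2 when a Feb 29 lies between the two dates.
2191: February 14 is Monday.
2192: Tuesday (+1)
2193: Thursday (+2)
2194: Friday (+1)
2195: Saturday (+1)
14 February falls on a Saturday in 2195.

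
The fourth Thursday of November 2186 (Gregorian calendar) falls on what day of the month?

November 1, 2186 is a Wednesday, so the first Thursday is the 2nd.
The fourth Thursday is 2 + 21 = 23.

23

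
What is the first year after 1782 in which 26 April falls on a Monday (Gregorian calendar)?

From one year to the next, a fixed date's weekday advances by 1, or by 2 when a Feb 29 lies between the two dates.
1782: April 26 is Friday.
1783: Saturday (+1)
1784: Monday (+2)
26 April falls on a Monday in 1784.

1784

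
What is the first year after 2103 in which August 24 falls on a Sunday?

From one year to the next, a fixed date's weekday advances by 1, or by 2 when a Feb 29 lies between the two dates.
2103: August 24 is Friday.
2104: Sunday (+2)
August 24 falls on a Sunday in 2104.

2104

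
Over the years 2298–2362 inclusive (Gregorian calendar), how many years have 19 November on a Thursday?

Track 19 November's weekday year by year (advancing +1, or +2 across a Feb 29):
  2298: Sat  2299: Sun (+1)  2300: Mon (+1)  2301: Tue (+1)  2302: Wed (+1)
  2303: Thu (+1) ✓  2304: Sat (+2)  2305: Sun (+1)  2306: Mon (+1)  2307: Tue (+1)
  2308: Thu (+2) ✓  2309: Fri (+1)  2310: Sat (+1)  2311: Sun (+1)  … (37 more years) …
  2349: Sat (+1)  2350: Sun (+1)  2351: Mon (+1)  2352: Wed (+2)  2353: Thu (+1) ✓
  2354: Fri (+1)  2355: Sat (+1)  2356: Mon (+2)  2357: Tue (+1)  2358: Wed (+1)
  2359: Thu (+1) ✓  2360: Sat (+2)  2361: Sun (+1)  2362: Mon (+1)
Thursday years: 2303, 2308, 2314, 2325, 2331, 2336, 2342, 2353, 2359 — 9 in total.

9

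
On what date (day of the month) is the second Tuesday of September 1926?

14

September 1, 1926 is a Wednesday, so the first Tuesday is the 7th.
The second Tuesday is 7 + 7 = 14.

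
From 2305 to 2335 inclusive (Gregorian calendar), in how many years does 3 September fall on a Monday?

5

Track 3 September's weekday year by year (advancing +1, or +2 across a Feb 29):
  2305: Sun  2306: Mon (+1) ✓  2307: Tue (+1)  2308: Thu (+2)  2309: Fri (+1)
  2310: Sat (+1)  2311: Sun (+1)  2312: Tue (+2)  2313: Wed (+1)  2314: Thu (+1)
  2315: Fri (+1)  2316: Sun (+2)  2317: Mon (+1) ✓  2318: Tue (+1)  … (3 more years) …
  2322: Sun (+1)  2323: Mon (+1) ✓  2324: Wed (+2)  2325: Thu (+1)  2326: Fri (+1)
  2327: Sat (+1)  2328: Mon (+2) ✓  2329: Tue (+1)  2330: Wed (+1)  2331: Thu (+1)
  2332: Sat (+2)  2333: Sun (+1)  2334: Mon (+1) ✓  2335: Tue (+1)
Monday years: 2306, 2317, 2323, 2328, 2334 — 5 in total.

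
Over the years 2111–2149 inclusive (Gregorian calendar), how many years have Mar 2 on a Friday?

Track Mar 2's weekday year by year (advancing +1, or +2 across a Feb 29):
  2111: Mon  2112: Wed (+2)  2113: Thu (+1)  2114: Fri (+1) ✓  2115: Sat (+1)
  2116: Mon (+2)  2117: Tue (+1)  2118: Wed (+1)  2119: Thu (+1)  2120: Sat (+2)
  2121: Sun (+1)  2122: Mon (+1)  2123: Tue (+1)  2124: Thu (+2)  … (11 more years) …
  2136: Fri (+2) ✓  2137: Sat (+1)  2138: Sun (+1)  2139: Mon (+1)  2140: Wed (+2)
  2141: Thu (+1)  2142: Fri (+1) ✓  2143: Sat (+1)  2144: Mon (+2)  2145: Tue (+1)
  2146: Wed (+1)  2147: Thu (+1)  2148: Sat (+2)  2149: Sun (+1)
Friday years: 2114, 2125, 2131, 2136, 2142 — 5 in total.

5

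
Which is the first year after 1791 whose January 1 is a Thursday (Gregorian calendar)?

Jan 1 advances by 2 weekdays after a leap year and by 1 after a common year.
1791: Jan 1 is Saturday.
1792: Sunday (leap)
1793: Tuesday
1794: Wednesday
1795: Thursday
1795 begins on a Thursday

1795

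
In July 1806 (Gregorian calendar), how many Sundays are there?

July 1806 has 31 days and begins on Tuesday.
The first Sunday is July 6.
Sundays fall on 6, 13, 20, 27 — that's 4.

4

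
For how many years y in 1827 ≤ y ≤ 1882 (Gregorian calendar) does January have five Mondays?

24

January has 31 days; it has five Mondays when Monday falls among the first (month-length − 28) days — i.e. when January 1 is one of Monday/Sunday/Saturday.
January 1 by year: 1827:Mon✓ 1828:Tue 1829:Thu 1830:Fri 1831:Sat✓ 1832:Sun✓ 1833:Tue 1834:Wed 1835:Thu 1836:Fri 1837:Sun✓ 1838:Mon✓ 1839:Tue 1840:Wed 1841:Fri …(26 more)… 1868:Wed 1869:Fri 1870:Sat✓ 1871:Sun✓ 1872:Mon✓ 1873:Wed 1874:Thu 1875:Fri 1876:Sat✓ 1877:Mon✓ 1878:Tue 1879:Wed 1880:Thu 1881:Sat✓ 1882:Sun✓
Years with five Mondays: 1827, 1831, 1832, 1837, 1838, 1842, 1843, 1844, 1848, 1849, 1853, 1854, 1855, 1859, 1860, 1865, 1866, 1870, 1871, 1872, 1876, 1877, 1881, 1882 → 24.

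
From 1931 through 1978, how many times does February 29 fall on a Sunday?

Leap years in 1931–1978: 12 of them.
Feb 29 weekday advances by 5 (mod 7) from one leap year to the next four years later (or differs when a century non-leap intervenes).
Leap-day weekdays: 1932:Mon 1936:Sat 1940:Thu 1944:Tue 1948:Sun✓ 1952:Fri 1956:Wed 1960:Mon 1964:Sat 1968:Thu 1972:Tue 1976:Sun✓
Sunday: 1948, 1976 → 2.

2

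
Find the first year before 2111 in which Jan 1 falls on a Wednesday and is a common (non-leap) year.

Jan 1 advances by 2 weekdays after a leap year and by 1 after a common year.
2111: Jan 1 is Thursday.
2110: Wednesday
2110 begins on a Wednesday and is a common year.

2110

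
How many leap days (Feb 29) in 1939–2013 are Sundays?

Leap years in 1939–2013: 19 of them.
Feb 29 weekday advances by 5 (mod 7) from one leap year to the next four years later (or differs when a century non-leap intervenes).
Leap-day weekdays: 1940:Thu 1944:Tue 1948:Sun✓ 1952:Fri 1956:Wed 1960:Mon 1964:Sat 1968:Thu 1972:Tue 1976:Sun✓ 1980:Fri 1984:Wed 1988:Mon 1992:Sat 1996:Thu 2000:Tue 2004:Sun✓ 2008:Fri 2012:Wed
Sunday: 1948, 1976, 2004 → 3.

3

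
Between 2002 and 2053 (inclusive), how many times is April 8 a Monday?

Track April 8's weekday year by year (advancing +1, or +2 across a Feb 29):
  2002: Mon ✓  2003: Tue (+1)  2004: Thu (+2)  2005: Fri (+1)  2006: Sat (+1)
  2007: Sun (+1)  2008: Tue (+2)  2009: Wed (+1)  2010: Thu (+1)  2011: Fri (+1)
  2012: Sun (+2)  2013: Mon (+1) ✓  2014: Tue (+1)  2015: Wed (+1)  … (24 more years) …
  2040: Sun (+2)  2041: Mon (+1) ✓  2042: Tue (+1)  2043: Wed (+1)  2044: Fri (+2)
  2045: Sat (+1)  2046: Sun (+1)  2047: Mon (+1) ✓  2048: Wed (+2)  2049: Thu (+1)
  2050: Fri (+1)  2051: Sat (+1)  2052: Mon (+2) ✓  2053: Tue (+1)
Monday years: 2002, 2013, 2019, 2024, 2030, 2041, 2047, 2052 — 8 in total.

8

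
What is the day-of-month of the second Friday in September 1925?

September 1, 1925 is a Tuesday, so the first Friday is the 4th.
The second Friday is 4 + 7 = 11.

11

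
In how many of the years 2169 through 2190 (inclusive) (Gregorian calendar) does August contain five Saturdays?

August has 31 days; it has five Saturdays when Saturday falls among the first (month-length − 28) days — i.e. when August 1 is one of Saturday/Friday/Thursday.
August 1 by year: 2169:Tue 2170:Wed 2171:Thu✓ 2172:Sat✓ 2173:Sun 2174:Mon 2175:Tue 2176:Thu✓ 2177:Fri✓ 2178:Sat✓ 2179:Sun 2180:Tue 2181:Wed 2182:Thu✓ 2183:Fri✓ 2184:Sun 2185:Mon 2186:Tue 2187:Wed 2188:Fri✓ 2189:Sat✓ 2190:Sun
Years with five Saturdays: 2171, 2172, 2176, 2177, 2178, 2182, 2183, 2188, 2189 → 9.

9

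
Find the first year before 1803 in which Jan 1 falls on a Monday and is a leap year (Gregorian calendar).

Jan 1 advances by 2 weekdays after a leap year and by 1 after a common year.
1803: Jan 1 is Saturday.
1802: Friday
1801: Thursday
1800: Wednesday
1799: Tuesday
1798: Monday
1797: Sunday
1796: Friday (leap)
1795: Thursday
1794: Wednesday
1793: Tuesday
1792: Sunday (leap)
1791: Saturday
1790: Friday
1789: Thursday
1788: Tuesday (leap)
1787: Monday
1786: Sunday
1785: Saturday
1784: Thursday (leap)
1783: Wednesday
1782: Tuesday
1781: Monday
1780: Saturday (leap)
1779: Friday
1778: Thursday
1777: Wednesday
1776: Monday (leap)
1776 begins on a Monday and is a leap year.

1776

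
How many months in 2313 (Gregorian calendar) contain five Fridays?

4

A month of length L has five Fridays iff its first Friday is on day ≤ L−28 (so day 1–3 in a 31-day month, 1–2 in a 30-day month, day 1 in a leap February).
Checking each month of 2313: Jan starts Wed (31d) ✓; Feb starts Sat (28d); Mar starts Sat (31d); Apr starts Tue (30d); May starts Thu (31d) ✓; Jun starts Sun (30d); Jul starts Tue (31d); Aug starts Fri (31d) ✓; Sep starts Mon (30d); Oct starts Wed (31d) ✓; Nov starts Sat (30d); Dec starts Mon (31d).
Five-Friday months: January, May, August, October → 4.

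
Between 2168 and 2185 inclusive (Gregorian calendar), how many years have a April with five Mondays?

April has 30 days; it has five Mondays when Monday falls among the first (month-length − 28) days — i.e. when April 1 is one of Monday/Sunday.
April 1 by year: 2168:Fri 2169:Sat 2170:Sun✓ 2171:Mon✓ 2172:Wed 2173:Thu 2174:Fri 2175:Sat 2176:Mon✓ 2177:Tue 2178:Wed 2179:Thu 2180:Sat 2181:Sun✓ 2182:Mon✓ 2183:Tue 2184:Thu 2185:Fri
Years with five Mondays: 2170, 2171, 2176, 2181, 2182 → 5.

5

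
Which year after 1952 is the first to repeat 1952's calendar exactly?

1980

Two years share a calendar iff Jan 1 falls on the same weekday and both are leap or both are common. 1952: Jan 1 is Tuesday, leap year.
1953: Jan 1 Thursday, common
1954: Jan 1 Friday, common
1955: Jan 1 Saturday, common
1956: Jan 1 Sunday, leap
1957: Jan 1 Tuesday, common
1958: Jan 1 Wednesday, common
1959: Jan 1 Thursday, common
1960: Jan 1 Friday, leap
1961: Jan 1 Sunday, common
1962: Jan 1 Monday, common
1963: Jan 1 Tuesday, common
1964: Jan 1 Wednesday, leap
1965: Jan 1 Friday, common
1966: Jan 1 Saturday, common
1967: Jan 1 Sunday, common
1968: Jan 1 Monday, leap
1969: Jan 1 Wednesday, common
1970: Jan 1 Thursday, common
1971: Jan 1 Friday, common
1972: Jan 1 Saturday, leap
1973: Jan 1 Monday, common
1974: Jan 1 Tuesday, common
1975: Jan 1 Wednesday, common
1976: Jan 1 Thursday, leap
1977: Jan 1 Saturday, common
1978: Jan 1 Sunday, common
1979: Jan 1 Monday, common
1980: Jan 1 Tuesday, leap
1980 matches on both conditions.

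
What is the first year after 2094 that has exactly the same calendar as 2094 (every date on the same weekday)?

2100

Two years share a calendar iff Jan 1 falls on the same weekday and both are leap or both are common. 2094: Jan 1 is Friday, common year.
2095: Jan 1 Saturday, common
2096: Jan 1 Sunday, leap
2097: Jan 1 Tuesday, common
2098: Jan 1 Wednesday, common
2099: Jan 1 Thursday, common
2100: Jan 1 Friday, common
2100 matches on both conditions.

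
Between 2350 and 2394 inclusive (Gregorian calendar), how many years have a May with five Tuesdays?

May has 31 days; it has five Tuesdays when Tuesday falls among the first (month-length − 28) days — i.e. when May 1 is one of Tuesday/Monday/Sunday.
May 1 by year: 2350:Mon✓ 2351:Tue✓ 2352:Thu 2353:Fri 2354:Sat 2355:Sun✓ 2356:Tue✓ 2357:Wed 2358:Thu 2359:Fri 2360:Sun✓ 2361:Mon✓ 2362:Tue✓ 2363:Wed 2364:Fri …(15 more)… 2380:Thu 2381:Fri 2382:Sat 2383:Sun✓ 2384:Tue✓ 2385:Wed 2386:Thu 2387:Fri 2388:Sun✓ 2389:Mon✓ 2390:Tue✓ 2391:Wed 2392:Fri 2393:Sat 2394:Sun✓
Years with five Tuesdays: 2350, 2351, 2355, 2356, 2360, 2361, 2362, 2366, 2367, 2372, 2373, 2377, 2378, 2379, 2383, 2384, 2388, 2389, 2390, 2394 → 20.

20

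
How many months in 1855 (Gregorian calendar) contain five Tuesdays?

A month of length L has five Tuesdays iff its first Tuesday is on day ≤ L−28 (so day 1–3 in a 31-day month, 1–2 in a 30-day month, day 1 in a leap February).
Checking each month of 1855: Jan starts Mon (31d) ✓; Feb starts Thu (28d); Mar starts Thu (31d); Apr starts Sun (30d); May starts Tue (31d) ✓; Jun starts Fri (30d); Jul starts Sun (31d) ✓; Aug starts Wed (31d); Sep starts Sat (30d); Oct starts Mon (31d) ✓; Nov starts Thu (30d); Dec starts Sat (31d).
Five-Tuesday months: January, May, July, October → 4.

4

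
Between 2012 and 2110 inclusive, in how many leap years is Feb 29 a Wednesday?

Leap years in 2012–2110: 24 of them.
Feb 29 weekday advances by 5 (mod 7) from one leap year to the next four years later (or differs when a century non-leap intervenes).
Leap-day weekdays: 2012:Wed✓ 2016:Mon 2020:Sat 2024:Thu 2028:Tue 2032:Sun 2036:Fri 2040:Wed✓ 2044:Mon 2048:Sat 2052:Thu 2056:Tue 2060:Sun 2064:Fri 2068:Wed✓ 2072:Mon 2076:Sat 2080:Thu 2084:Tue 2088:Sun 2092:Fri 2096:Wed✓ 2104:Fri 2108:Wed✓
Wednesday: 2012, 2040, 2068, 2096, 2108 → 5.

5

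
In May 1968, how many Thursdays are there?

May 1968 has 31 days and begins on Wednesday.
The first Thursday is May 2.
Thursdays fall on 2, 9, 16, 23, 30 — that's 5.

5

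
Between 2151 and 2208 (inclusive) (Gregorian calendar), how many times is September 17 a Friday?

Track September 17's weekday year by year (advancing +1, or +2 across a Feb 29):
  2151: Fri ✓  2152: Sun (+2)  2153: Mon (+1)  2154: Tue (+1)  2155: Wed (+1)
  2156: Fri (+2) ✓  2157: Sat (+1)  2158: Sun (+1)  2159: Mon (+1)  2160: Wed (+2)
  2161: Thu (+1)  2162: Fri (+1) ✓  2163: Sat (+1)  2164: Mon (+2)  … (30 more years) …
  2195: Thu (+1)  2196: Sat (+2)  2197: Sun (+1)  2198: Mon (+1)  2199: Tue (+1)
  2200: Wed (+1)  2201: Thu (+1)  2202: Fri (+1) ✓  2203: Sat (+1)  2204: Mon (+2)
  2205: Tue (+1)  2206: Wed (+1)  2207: Thu (+1)  2208: Sat (+2)
Friday years: 2151, 2156, 2162, 2173, 2179, 2184, 2190, 2202 — 8 in total.

8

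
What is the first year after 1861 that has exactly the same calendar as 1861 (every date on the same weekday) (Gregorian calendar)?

Two years share a calendar iff Jan 1 falls on the same weekday and both are leap or both are common. 1861: Jan 1 is Tuesday, common year.
1862: Jan 1 Wednesday, common
1863: Jan 1 Thursday, common
1864: Jan 1 Friday, leap
1865: Jan 1 Sunday, common
1866: Jan 1 Monday, common
1867: Jan 1 Tuesday, common
1867 matches on both conditions.

1867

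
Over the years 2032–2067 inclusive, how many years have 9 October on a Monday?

Track 9 October's weekday year by year (advancing +1, or +2 across a Feb 29):
  2032: Sat  2033: Sun (+1)  2034: Mon (+1) ✓  2035: Tue (+1)  2036: Thu (+2)
  2037: Fri (+1)  2038: Sat (+1)  2039: Sun (+1)  2040: Tue (+2)  2041: Wed (+1)
  2042: Thu (+1)  2043: Fri (+1)  2044: Sun (+2)  2045: Mon (+1) ✓  … (8 more years) …
  2054: Fri (+1)  2055: Sat (+1)  2056: Mon (+2) ✓  2057: Tue (+1)  2058: Wed (+1)
  2059: Thu (+1)  2060: Sat (+2)  2061: Sun (+1)  2062: Mon (+1) ✓  2063: Tue (+1)
  2064: Thu (+2)  2065: Fri (+1)  2066: Sat (+1)  2067: Sun (+1)
Monday years: 2034, 2045, 2051, 2056, 2062 — 5 in total.

5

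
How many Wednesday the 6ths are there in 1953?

Check the 6th of each month of 1953: Jan 6: Tue, Feb 6: Fri, Mar 6: Fri, Apr 6: Mon, May 6: Wed, Jun 6: Sat, Jul 6: Mon, Aug 6: Thu, Sep 6: Sun, Oct 6: Tue, Nov 6: Fri, Dec 6: Sun.
Wednesday occurs in May — 1 month.

1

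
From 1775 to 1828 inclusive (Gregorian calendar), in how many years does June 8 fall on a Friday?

Track June 8's weekday year by year (advancing +1, or +2 across a Feb 29):
  1775: Thu  1776: Sat (+2)  1777: Sun (+1)  1778: Mon (+1)  1779: Tue (+1)
  1780: Thu (+2)  1781: Fri (+1) ✓  1782: Sat (+1)  1783: Sun (+1)  1784: Tue (+2)
  1785: Wed (+1)  1786: Thu (+1)  1787: Fri (+1) ✓  1788: Sun (+2)  … (26 more years) …
  1815: Thu (+1)  1816: Sat (+2)  1817: Sun (+1)  1818: Mon (+1)  1819: Tue (+1)
  1820: Thu (+2)  1821: Fri (+1) ✓  1822: Sat (+1)  1823: Sun (+1)  1824: Tue (+2)
  1825: Wed (+1)  1826: Thu (+1)  1827: Fri (+1) ✓  1828: Sun (+2)
Friday years: 1781, 1787, 1792, 1798, 1804, 1810, 1821, 1827 — 8 in total.

8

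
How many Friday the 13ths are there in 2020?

2

Check the 13th of each month of 2020: Jan 13: Mon, Feb 13: Thu, Mar 13: Fri, Apr 13: Mon, May 13: Wed, Jun 13: Sat, Jul 13: Mon, Aug 13: Thu, Sep 13: Sun, Oct 13: Tue, Nov 13: Fri, Dec 13: Sun.
Friday occurs in March, November — 2 months.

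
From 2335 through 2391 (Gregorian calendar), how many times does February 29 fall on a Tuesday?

2

Leap years in 2335–2391: 14 of them.
Feb 29 weekday advances by 5 (mod 7) from one leap year to the next four years later (or differs when a century non-leap intervenes).
Leap-day weekdays: 2336:Sat 2340:Thu 2344:Tue✓ 2348:Sun 2352:Fri 2356:Wed 2360:Mon 2364:Sat 2368:Thu 2372:Tue✓ 2376:Sun 2380:Fri 2384:Wed 2388:Mon
Tuesday: 2344, 2372 → 2.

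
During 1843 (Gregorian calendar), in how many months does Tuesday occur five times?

4

A month of length L has five Tuesdays iff its first Tuesday is on day ≤ L−28 (so day 1–3 in a 31-day month, 1–2 in a 30-day month, day 1 in a leap February).
Checking each month of 1843: Jan starts Sun (31d) ✓; Feb starts Wed (28d); Mar starts Wed (31d); Apr starts Sat (30d); May starts Mon (31d) ✓; Jun starts Thu (30d); Jul starts Sat (31d); Aug starts Tue (31d) ✓; Sep starts Fri (30d); Oct starts Sun (31d) ✓; Nov starts Wed (30d); Dec starts Fri (31d).
Five-Tuesday months: January, May, August, October → 4.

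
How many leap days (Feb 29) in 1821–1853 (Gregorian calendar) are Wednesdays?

Leap years in 1821–1853: 8 of them.
Feb 29 weekday advances by 5 (mod 7) from one leap year to the next four years later (or differs when a century non-leap intervenes).
Leap-day weekdays: 1824:Sun 1828:Fri 1832:Wed✓ 1836:Mon 1840:Sat 1844:Thu 1848:Tue 1852:Sun
Wednesday: 1832 → 1.

1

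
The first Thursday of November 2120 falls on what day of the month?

November 1, 2120 is a Friday, so the first Thursday is the 7th.
The first Thursday is 7 + 0 = 7.

7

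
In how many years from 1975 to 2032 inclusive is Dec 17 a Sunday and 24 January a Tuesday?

6

Check each year's weekday for Dec 17 and 24 January:
  1975: Wed/Fri  1976: Fri/Sat  1977: Sat/Mon  1978: Sun/Tue ✓  1979: Mon/Wed  1980: Wed/Thu  1981: Thu/Sat  1982: Fri/Sun  1983: Sat/Mon  1984: Mon/Tue  1985: Tue/Thu  1986: Wed/Fri  1987: Thu/Sat  1988: Sat/Sun  …(30 more)…  2019: Tue/Thu  2020: Thu/Fri  2021: Fri/Sun  2022: Sat/Mon  2023: Sun/Tue ✓  2024: Tue/Wed  2025: Wed/Fri  2026: Thu/Sat  2027: Fri/Sun  2028: Sun/Mon  2029: Mon/Wed  2030: Tue/Thu  2031: Wed/Fri  2032: Fri/Sat
Both conditions hold in: 1978, 1989, 1995, 2006, 2017, 2023 — 6.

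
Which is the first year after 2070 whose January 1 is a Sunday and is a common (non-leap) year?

2073

Jan 1 advances by 2 weekdays after a leap year and by 1 after a common year.
2070: Jan 1 is Wednesday.
2071: Thursday
2072: Friday (leap)
2073: Sunday
2073 begins on a Sunday and is a common year.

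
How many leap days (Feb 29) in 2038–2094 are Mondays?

2

Leap years in 2038–2094: 14 of them.
Feb 29 weekday advances by 5 (mod 7) from one leap year to the next four years later (or differs when a century non-leap intervenes).
Leap-day weekdays: 2040:Wed 2044:Mon✓ 2048:Sat 2052:Thu 2056:Tue 2060:Sun 2064:Fri 2068:Wed 2072:Mon✓ 2076:Sat 2080:Thu 2084:Tue 2088:Sun 2092:Fri
Monday: 2044, 2072 → 2.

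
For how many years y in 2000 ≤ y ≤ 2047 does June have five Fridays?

15

June has 30 days; it has five Fridays when Friday falls among the first (month-length − 28) days — i.e. when June 1 is one of Friday/Thursday.
June 1 by year: 2000:Thu✓ 2001:Fri✓ 2002:Sat 2003:Sun 2004:Tue 2005:Wed 2006:Thu✓ 2007:Fri✓ 2008:Sun 2009:Mon 2010:Tue 2011:Wed 2012:Fri✓ 2013:Sat 2014:Sun …(18 more)… 2033:Wed 2034:Thu✓ 2035:Fri✓ 2036:Sun 2037:Mon 2038:Tue 2039:Wed 2040:Fri✓ 2041:Sat 2042:Sun 2043:Mon 2044:Wed 2045:Thu✓ 2046:Fri✓ 2047:Sat
Years with five Fridays: 2000, 2001, 2006, 2007, 2012, 2017, 2018, 2023, 2028, 2029, 2034, 2035, 2040, 2045, 2046 → 15.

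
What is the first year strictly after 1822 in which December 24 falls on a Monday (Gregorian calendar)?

From one year to the next, a fixed date's weekday advances by 1, or by 2 when a Feb 29 lies between the two dates.
1822: December 24 is Tuesday.
1823: Wednesday (+1)
1824: Friday (+2)
1825: Saturday (+1)
1826: Sunday (+1)
1827: Monday (+1)
December 24 falls on a Monday in 1827.

1827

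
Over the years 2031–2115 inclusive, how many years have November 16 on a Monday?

12

Track November 16's weekday year by year (advancing +1, or +2 across a Feb 29):
  2031: Sun  2032: Tue (+2)  2033: Wed (+1)  2034: Thu (+1)  2035: Fri (+1)
  2036: Sun (+2)  2037: Mon (+1) ✓  2038: Tue (+1)  2039: Wed (+1)  2040: Fri (+2)
  2041: Sat (+1)  2042: Sun (+1)  2043: Mon (+1) ✓  2044: Wed (+2)  … (57 more years) …
  2102: Thu (+1)  2103: Fri (+1)  2104: Sun (+2)  2105: Mon (+1) ✓  2106: Tue (+1)
  2107: Wed (+1)  2108: Fri (+2)  2109: Sat (+1)  2110: Sun (+1)  2111: Mon (+1) ✓
  2112: Wed (+2)  2113: Thu (+1)  2114: Fri (+1)  2115: Sat (+1)
Monday years: 2037, 2043, 2048, 2054, 2065, 2071, 2076, 2082, 2093, 2099, 2105, 2111 — 12 in total.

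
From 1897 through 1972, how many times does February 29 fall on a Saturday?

Leap years in 1897–1972: 18 of them.
Feb 29 weekday advances by 5 (mod 7) from one leap year to the next four years later (or differs when a century non-leap intervenes).
Leap-day weekdays: 1904:Mon 1908:Sat✓ 1912:Thu 1916:Tue 1920:Sun 1924:Fri 1928:Wed 1932:Mon 1936:Sat✓ 1940:Thu 1944:Tue 1948:Sun 1952:Fri 1956:Wed 1960:Mon 1964:Sat✓ 1968:Thu 1972:Tue
Saturday: 1908, 1936, 1964 → 3.

3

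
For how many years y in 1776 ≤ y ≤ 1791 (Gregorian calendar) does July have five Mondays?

July has 31 days; it has five Mondays when Monday falls among the first (month-length − 28) days — i.e. when July 1 is one of Monday/Sunday/Saturday.
July 1 by year: 1776:Mon✓ 1777:Tue 1778:Wed 1779:Thu 1780:Sat✓ 1781:Sun✓ 1782:Mon✓ 1783:Tue 1784:Thu 1785:Fri 1786:Sat✓ 1787:Sun✓ 1788:Tue 1789:Wed 1790:Thu 1791:Fri
Years with five Mondays: 1776, 1780, 1781, 1782, 1786, 1787 → 6.

6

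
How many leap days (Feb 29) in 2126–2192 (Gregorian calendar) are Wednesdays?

Leap years in 2126–2192: 17 of them.
Feb 29 weekday advances by 5 (mod 7) from one leap year to the next four years later (or differs when a century non-leap intervenes).
Leap-day weekdays: 2128:Sun 2132:Fri 2136:Wed✓ 2140:Mon 2144:Sat 2148:Thu 2152:Tue 2156:Sun 2160:Fri 2164:Wed✓ 2168:Mon 2172:Sat 2176:Thu 2180:Tue 2184:Sun 2188:Fri 2192:Wed✓
Wednesday: 2136, 2164, 2192 → 3.

3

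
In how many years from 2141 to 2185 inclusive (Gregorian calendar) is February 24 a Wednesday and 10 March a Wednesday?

Check each year's weekday for February 24 and 10 March:
  2141: Fri/Fri  2142: Sat/Sat  2143: Sun/Sun  2144: Mon/Tue  2145: Wed/Wed ✓  2146: Thu/Thu  2147: Fri/Fri  2148: Sat/Sun  2149: Mon/Mon  2150: Tue/Tue  2151: Wed/Wed ✓  2152: Thu/Fri  2153: Sat/Sat  2154: Sun/Sun  …(17 more)…  2172: Mon/Tue  2173: Wed/Wed ✓  2174: Thu/Thu  2175: Fri/Fri  2176: Sat/Sun  2177: Mon/Mon  2178: Tue/Tue  2179: Wed/Wed ✓  2180: Thu/Fri  2181: Sat/Sat  2182: Sun/Sun  2183: Mon/Mon  2184: Tue/Wed  2185: Thu/Thu
Both conditions hold in: 2145, 2151, 2162, 2173, 2179 — 5.

5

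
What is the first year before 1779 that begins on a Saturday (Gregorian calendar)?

1774

Jan 1 advances by 2 weekdays after a leap year and by 1 after a common year.
1779: Jan 1 is Friday.
1778: Thursday
1777: Wednesday
1776: Monday (leap)
1775: Sunday
1774: Saturday
1774 begins on a Saturday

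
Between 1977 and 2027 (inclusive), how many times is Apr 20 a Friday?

Track Apr 20's weekday year by year (advancing +1, or +2 across a Feb 29):
  1977: Wed  1978: Thu (+1)  1979: Fri (+1) ✓  1980: Sun (+2)  1981: Mon (+1)
  1982: Tue (+1)  1983: Wed (+1)  1984: Fri (+2) ✓  1985: Sat (+1)  1986: Sun (+1)
  1987: Mon (+1)  1988: Wed (+2)  1989: Thu (+1)  1990: Fri (+1) ✓  … (23 more years) …
  2014: Sun (+1)  2015: Mon (+1)  2016: Wed (+2)  2017: Thu (+1)  2018: Fri (+1) ✓
  2019: Sat (+1)  2020: Mon (+2)  2021: Tue (+1)  2022: Wed (+1)  2023: Thu (+1)
  2024: Sat (+2)  2025: Sun (+1)  2026: Mon (+1)  2027: Tue (+1)
Friday years: 1979, 1984, 1990, 2001, 2007, 2012, 2018 — 7 in total.

7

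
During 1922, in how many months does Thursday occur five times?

A month of length L has five Thursdays iff its first Thursday is on day ≤ L−28 (so day 1–3 in a 31-day month, 1–2 in a 30-day month, day 1 in a leap February).
Checking each month of 1922: Jan starts Sun (31d); Feb starts Wed (28d); Mar starts Wed (31d) ✓; Apr starts Sat (30d); May starts Mon (31d); Jun starts Thu (30d) ✓; Jul starts Sat (31d); Aug starts Tue (31d) ✓; Sep starts Fri (30d); Oct starts Sun (31d); Nov starts Wed (30d) ✓; Dec starts Fri (31d).
Five-Thursday months: March, June, August, November → 4.

4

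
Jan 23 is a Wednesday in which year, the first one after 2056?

2058

From one year to the next, a fixed date's weekday advances by 1, or by 2 when a Feb 29 lies between the two dates.
2056: January 23 is Sunday.
2057: Tuesday (+2)
2058: Wednesday (+1)
Jan 23 falls on a Wednesday in 2058.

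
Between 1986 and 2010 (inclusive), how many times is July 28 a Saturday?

Track July 28's weekday year by year (advancing +1, or +2 across a Feb 29):
  1986: Mon  1987: Tue (+1)  1988: Thu (+2)  1989: Fri (+1)  1990: Sat (+1) ✓
  1991: Sun (+1)  1992: Tue (+2)  1993: Wed (+1)  1994: Thu (+1)  1995: Fri (+1)
  1996: Sun (+2)  1997: Mon (+1)  1998: Tue (+1)  1999: Wed (+1)  2000: Fri (+2)
  2001: Sat (+1) ✓  2002: Sun (+1)  2003: Mon (+1)  2004: Wed (+2)  2005: Thu (+1)
  2006: Fri (+1)  2007: Sat (+1) ✓  2008: Mon (+2)  2009: Tue (+1)  2010: Wed (+1)
Saturday years: 1990, 2001, 2007 — 3 in total.

3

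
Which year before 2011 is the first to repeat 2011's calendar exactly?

Two years share a calendar iff Jan 1 falls on the same weekday and both are leap or both are common. 2011: Jan 1 is Saturday, common year.
2010: Jan 1 Friday, common
2009: Jan 1 Thursday, common
2008: Jan 1 Tuesday, leap
2007: Jan 1 Monday, common
2006: Jan 1 Sunday, common
2005: Jan 1 Saturday, common
2005 matches on both conditions.

2005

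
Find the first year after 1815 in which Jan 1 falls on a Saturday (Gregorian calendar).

1820

Jan 1 advances by 2 weekdays after a leap year and by 1 after a common year.
1815: Jan 1 is Sunday.
1816: Monday (leap)
1817: Wednesday
1818: Thursday
1819: Friday
1820: Saturday (leap)
1820 begins on a Saturday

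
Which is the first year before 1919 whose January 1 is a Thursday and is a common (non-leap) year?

1914

Jan 1 advances by 2 weekdays after a leap year and by 1 after a common year.
1919: Jan 1 is Wednesday.
1918: Tuesday
1917: Monday
1916: Saturday (leap)
1915: Friday
1914: Thursday
1914 begins on a Thursday and is a common year.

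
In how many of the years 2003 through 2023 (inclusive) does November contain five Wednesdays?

7

November has 30 days; it has five Wednesdays when Wednesday falls among the first (month-length − 28) days — i.e. when November 1 is one of Wednesday/Tuesday.
November 1 by year: 2003:Sat 2004:Mon 2005:Tue✓ 2006:Wed✓ 2007:Thu 2008:Sat 2009:Sun 2010:Mon 2011:Tue✓ 2012:Thu 2013:Fri 2014:Sat 2015:Sun 2016:Tue✓ 2017:Wed✓ 2018:Thu 2019:Fri 2020:Sun 2021:Mon 2022:Tue✓ 2023:Wed✓
Years with five Wednesdays: 2005, 2006, 2011, 2016, 2017, 2022, 2023 → 7.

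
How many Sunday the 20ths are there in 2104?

Check the 20th of each month of 2104: Jan 20: Sun, Feb 20: Wed, Mar 20: Thu, Apr 20: Sun, May 20: Tue, Jun 20: Fri, Jul 20: Sun, Aug 20: Wed, Sep 20: Sat, Oct 20: Mon, Nov 20: Thu, Dec 20: Sat.
Sunday occurs in January, April, July — 3 months.

3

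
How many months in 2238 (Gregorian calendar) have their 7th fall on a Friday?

2

Check the 7th of each month of 2238: Jan 7: Sun, Feb 7: Wed, Mar 7: Wed, Apr 7: Sat, May 7: Mon, Jun 7: Thu, Jul 7: Sat, Aug 7: Tue, Sep 7: Fri, Oct 7: Sun, Nov 7: Wed, Dec 7: Fri.
Friday occurs in September, December — 2 months.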